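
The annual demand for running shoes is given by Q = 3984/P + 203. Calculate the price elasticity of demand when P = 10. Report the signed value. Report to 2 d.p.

-0.66

At P = 10, Q = 601.400.
dQ/dP = −3984/P² = -39.840.
ε = (dQ/dP)(P/Q) = (-39.840)(10/601.400).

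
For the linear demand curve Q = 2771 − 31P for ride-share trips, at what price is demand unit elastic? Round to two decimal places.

44.69

For linear demand Q = a − bP, ε = −bP/(a − bP). |ε| = 1 when bP = a − bP, i.e. P = a/(2b).
P = 2771/(2·31) = 2771/62 = 44.6935.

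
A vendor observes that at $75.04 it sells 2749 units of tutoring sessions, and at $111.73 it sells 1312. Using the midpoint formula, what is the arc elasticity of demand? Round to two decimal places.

ΔQ = 1312 − 2749 = -1437; ΔP = 111.73 − 75.04 = 36.69.
Midpoints: P̄ = 93.39, Q̄ = 2030.5.
ε = (ΔQ/ΔP)(P̄/Q̄) = (-1437/36.69)(93.39/2030.5).

-1.80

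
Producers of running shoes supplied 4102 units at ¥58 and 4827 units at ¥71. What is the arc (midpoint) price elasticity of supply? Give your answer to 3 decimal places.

ΔQ = 4827 − 4102 = 725; ΔP = 71 − 58 = 13.
Midpoints: P̄ = 64.50, Q̄ = 4464.5.
ε_s = (ΔQ/ΔP)(P̄/Q̄) = (725/13)(64.50/4464.5).

0.806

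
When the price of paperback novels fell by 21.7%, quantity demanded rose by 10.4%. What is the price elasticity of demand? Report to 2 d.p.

ε = %ΔQ / %ΔP = (10.4)/(-21.7) = -0.479.

-0.48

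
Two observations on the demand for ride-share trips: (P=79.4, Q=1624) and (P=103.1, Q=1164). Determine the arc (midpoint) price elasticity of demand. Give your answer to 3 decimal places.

-1.271

ΔQ = 1164 − 1624 = -460; ΔP = 103.1 − 79.4 = 23.7.
Midpoints: P̄ = 91.25, Q̄ = 1394.0.
ε = (ΔQ/ΔP)(P̄/Q̄) = (-460/23.7)(91.25/1394.0).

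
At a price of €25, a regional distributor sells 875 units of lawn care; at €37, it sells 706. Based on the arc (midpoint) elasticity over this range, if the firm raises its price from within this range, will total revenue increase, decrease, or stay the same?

Arc ε = (-169/12)(31.00/790.5) ≈ -0.552.
|ε| = 0.55 < 1, so demand is inelastic. A price rise therefore raises total revenue.

increase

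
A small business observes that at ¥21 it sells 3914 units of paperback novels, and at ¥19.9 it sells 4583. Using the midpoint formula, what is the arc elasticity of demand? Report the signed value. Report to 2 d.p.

ΔQ = 4583 − 3914 = 669; ΔP = 19.9 − 21 = -1.1.
Midpoints: P̄ = 20.45, Q̄ = 4248.5.
ε = (ΔQ/ΔP)(P̄/Q̄) = (669/-1.1)(20.45/4248.5).

-2.93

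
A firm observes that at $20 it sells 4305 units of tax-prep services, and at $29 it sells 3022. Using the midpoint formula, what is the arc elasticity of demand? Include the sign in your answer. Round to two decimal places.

-0.95

ΔQ = 3022 − 4305 = -1283; ΔP = 29 − 20 = 9.
Midpoints: P̄ = 24.50, Q̄ = 3663.5.
ε = (ΔQ/ΔP)(P̄/Q̄) = (-1283/9)(24.50/3663.5).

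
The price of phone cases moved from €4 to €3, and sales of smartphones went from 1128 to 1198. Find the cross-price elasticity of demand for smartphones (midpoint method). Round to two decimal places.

ΔQ_x = 1198 − 1128 = 70; ΔP_y = 3 − 4 = -1.
Midpoints: P̄_y = 3.50, Q̄_x = 1163.0.
ε_xy = (ΔQ_x/ΔP_y)(P̄_y/Q̄_x) = (70/-1)(3.50/1163.0).

-0.21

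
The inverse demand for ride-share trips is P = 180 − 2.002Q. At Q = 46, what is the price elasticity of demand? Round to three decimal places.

At Q = 46, P = 180 − 2.002(46) = 87.91.
dP/dQ = −2.002, so dQ/dP = 1/(−2.002) = -0.500.
ε = (dQ/dP)(P/Q) = (-0.500)(87.91/46).

-0.955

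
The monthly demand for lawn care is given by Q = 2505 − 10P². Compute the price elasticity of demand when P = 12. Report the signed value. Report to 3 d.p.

At P = 12, Q = 1065.
dQ/dP = −20P = -240.
ε = (dQ/dP)(P/Q) = (-240)(12/1065).

-2.704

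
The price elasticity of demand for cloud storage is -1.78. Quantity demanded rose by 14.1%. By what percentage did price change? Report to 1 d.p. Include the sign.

-7.9%

%ΔP ≈ %ΔQ / ε = (14.1%)/(-1.78) = -7.92%.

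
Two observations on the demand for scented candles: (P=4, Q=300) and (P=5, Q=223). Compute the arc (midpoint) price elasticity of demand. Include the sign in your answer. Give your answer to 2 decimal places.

-1.33

ΔQ = 223 − 300 = -77; ΔP = 5 − 4 = 1.
Midpoints: P̄ = 4.50, Q̄ = 261.5.
ε = (ΔQ/ΔP)(P̄/Q̄) = (-77/1)(4.50/261.5).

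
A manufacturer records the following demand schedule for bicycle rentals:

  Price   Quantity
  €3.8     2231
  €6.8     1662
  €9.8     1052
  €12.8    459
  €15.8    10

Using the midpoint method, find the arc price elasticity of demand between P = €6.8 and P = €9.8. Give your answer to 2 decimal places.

-1.24

At P = 6.8, Q = 1662; at P = 9.8, Q = 1052.
ΔQ = -610, ΔP = 3.0. Midpoints: P̄ = 8.30, Q̄ = 1357.0.
ε = (ΔQ/ΔP)(P̄/Q̄) = (-610/3.0)(8.30/1357.0).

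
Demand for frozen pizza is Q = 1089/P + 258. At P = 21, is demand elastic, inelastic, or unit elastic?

inelastic

Q = 309.857, dQ/dP = -2.469.
ε = (dQ/dP)(P/Q) ≈ -0.167.
|ε| = 0.17 < 1.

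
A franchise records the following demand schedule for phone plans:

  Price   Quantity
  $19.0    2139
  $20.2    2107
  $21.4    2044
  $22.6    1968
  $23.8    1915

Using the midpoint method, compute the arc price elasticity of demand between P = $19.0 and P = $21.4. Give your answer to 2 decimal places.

At P = 19.0, Q = 2139; at P = 21.4, Q = 2044.
ΔQ = -95, ΔP = 2.4. Midpoints: P̄ = 20.20, Q̄ = 2091.5.
ε = (ΔQ/ΔP)(P̄/Q̄) = (-95/2.4)(20.20/2091.5).

-0.38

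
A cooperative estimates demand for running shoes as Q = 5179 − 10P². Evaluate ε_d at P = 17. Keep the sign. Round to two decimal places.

-2.53

At P = 17, Q = 2289.
dQ/dP = −20P = -340.
ε = (dQ/dP)(P/Q) = (-340)(17/2289).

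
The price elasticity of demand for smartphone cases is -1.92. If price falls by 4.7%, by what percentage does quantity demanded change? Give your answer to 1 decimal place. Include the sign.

9.0%

%ΔQ ≈ ε × %ΔP = (-1.92)(-4.7%) = 9.02%.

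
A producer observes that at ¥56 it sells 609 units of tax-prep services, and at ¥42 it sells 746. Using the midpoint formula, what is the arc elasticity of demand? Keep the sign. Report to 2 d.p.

ΔQ = 746 − 609 = 137; ΔP = 42 − 56 = -14.
Midpoints: P̄ = 49.00, Q̄ = 677.5.
ε = (ΔQ/ΔP)(P̄/Q̄) = (137/-14)(49.00/677.5).

-0.71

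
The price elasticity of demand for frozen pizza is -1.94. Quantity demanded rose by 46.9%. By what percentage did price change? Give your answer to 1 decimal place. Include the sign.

%ΔP ≈ %ΔQ / ε = (46.9%)/(-1.94) = -24.18%.

-24.2%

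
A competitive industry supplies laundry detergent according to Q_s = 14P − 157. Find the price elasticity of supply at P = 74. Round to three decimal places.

At P = 74, Q_s = 879.
dQ_s/dP = 14.
ε_s = (dQ_s/dP)(P/Q_s) = (14)(74/879).

1.179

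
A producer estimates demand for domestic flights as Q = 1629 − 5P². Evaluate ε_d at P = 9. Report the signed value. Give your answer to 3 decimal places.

At P = 9, Q = 1224.
dQ/dP = −10P = -90.
ε = (dQ/dP)(P/Q) = (-90)(9/1224).
|ε| < 1, so demand is inelastic at this price.

-0.662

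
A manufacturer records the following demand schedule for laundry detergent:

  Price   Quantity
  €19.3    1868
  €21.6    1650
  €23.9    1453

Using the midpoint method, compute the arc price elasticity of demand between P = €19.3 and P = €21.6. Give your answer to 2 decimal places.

-1.10

At P = 19.3, Q = 1868; at P = 21.6, Q = 1650.
ΔQ = -218, ΔP = 2.3. Midpoints: P̄ = 20.45, Q̄ = 1759.0.
ε = (ΔQ/ΔP)(P̄/Q̄) = (-218/2.3)(20.45/1759.0).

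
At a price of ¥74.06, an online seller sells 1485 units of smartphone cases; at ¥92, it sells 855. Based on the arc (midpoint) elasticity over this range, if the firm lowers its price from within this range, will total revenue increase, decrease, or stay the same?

increase

Arc ε = (-630/17.94)(83.03/1170.0) ≈ -2.492.
|ε| = 2.49 > 1, so demand is elastic. A price cut therefore raises total revenue.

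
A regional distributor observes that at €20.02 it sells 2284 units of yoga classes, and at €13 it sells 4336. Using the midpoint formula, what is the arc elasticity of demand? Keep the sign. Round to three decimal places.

ΔQ = 4336 − 2284 = 2052; ΔP = 13 − 20.02 = -7.02.
Midpoints: P̄ = 16.51, Q̄ = 3310.0.
ε = (ΔQ/ΔP)(P̄/Q̄) = (2052/-7.02)(16.51/3310.0).

-1.458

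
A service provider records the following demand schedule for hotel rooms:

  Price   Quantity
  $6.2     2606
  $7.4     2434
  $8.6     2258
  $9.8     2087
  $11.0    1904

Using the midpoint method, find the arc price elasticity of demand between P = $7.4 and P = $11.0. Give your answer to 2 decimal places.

At P = 7.4, Q = 2434; at P = 11.0, Q = 1904.
ΔQ = -530, ΔP = 3.6. Midpoints: P̄ = 9.20, Q̄ = 2169.0.
ε = (ΔQ/ΔP)(P̄/Q̄) = (-530/3.6)(9.20/2169.0).

-0.62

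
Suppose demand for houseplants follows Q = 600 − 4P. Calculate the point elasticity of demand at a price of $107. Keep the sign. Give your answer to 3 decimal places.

-2.488

At P = 107, Q = 172.
dQ/dP = −4.
ε = (dQ/dP)(P/Q) = (-4)(107/172).
|ε| > 1, so demand is elastic at this price.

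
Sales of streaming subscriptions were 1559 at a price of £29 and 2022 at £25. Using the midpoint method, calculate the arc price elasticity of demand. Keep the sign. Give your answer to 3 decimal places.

-1.745

ΔQ = 2022 − 1559 = 463; ΔP = 25 − 29 = -4.
Midpoints: P̄ = 27.00, Q̄ = 1790.5.
ε = (ΔQ/ΔP)(P̄/Q̄) = (463/-4)(27.00/1790.5).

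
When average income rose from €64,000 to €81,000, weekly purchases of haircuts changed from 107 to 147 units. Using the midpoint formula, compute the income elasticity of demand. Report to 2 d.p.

1.34

ΔQ = 40, ΔI = 17000. Midpoints: Ī = 72,500, Q̄ = 127.0.
ε_I = (ΔQ/ΔI)(Ī/Q̄) = (40/17000)(72500/127.0).
ε_I > 0, so the good is normal.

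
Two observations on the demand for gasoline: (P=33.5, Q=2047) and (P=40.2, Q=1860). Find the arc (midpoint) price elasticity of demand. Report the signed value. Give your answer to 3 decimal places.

-0.526

ΔQ = 1860 − 2047 = -187; ΔP = 40.2 − 33.5 = 6.7.
Midpoints: P̄ = 36.85, Q̄ = 1953.5.
ε = (ΔQ/ΔP)(P̄/Q̄) = (-187/6.7)(36.85/1953.5).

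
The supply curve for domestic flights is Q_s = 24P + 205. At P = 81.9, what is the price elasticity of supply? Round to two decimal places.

At P = 81.9, Q_s = 2170.60.
dQ_s/dP = 24.
ε_s = (dQ_s/dP)(P/Q_s) = (24)(81.9/2170.60).

0.91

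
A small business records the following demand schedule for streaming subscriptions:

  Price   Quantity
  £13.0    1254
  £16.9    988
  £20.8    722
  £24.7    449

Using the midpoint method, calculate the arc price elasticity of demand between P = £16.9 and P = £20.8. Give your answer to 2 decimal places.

-1.50

At P = 16.9, Q = 988; at P = 20.8, Q = 722.
ΔQ = -266, ΔP = 3.9. Midpoints: P̄ = 18.85, Q̄ = 855.0.
ε = (ΔQ/ΔP)(P̄/Q̄) = (-266/3.9)(18.85/855.0).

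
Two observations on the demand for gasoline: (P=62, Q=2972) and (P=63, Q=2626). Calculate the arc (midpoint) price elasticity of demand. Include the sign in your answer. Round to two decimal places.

-7.73

ΔQ = 2626 − 2972 = -346; ΔP = 63 − 62 = 1.
Midpoints: P̄ = 62.50, Q̄ = 2799.0.
ε = (ΔQ/ΔP)(P̄/Q̄) = (-346/1)(62.50/2799.0).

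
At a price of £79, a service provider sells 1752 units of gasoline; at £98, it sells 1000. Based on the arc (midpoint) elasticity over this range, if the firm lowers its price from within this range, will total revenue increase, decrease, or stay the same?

increase

Arc ε = (-752/19)(88.50/1376.0) ≈ -2.546.
|ε| = 2.55 > 1, so demand is elastic. A price cut therefore raises total revenue.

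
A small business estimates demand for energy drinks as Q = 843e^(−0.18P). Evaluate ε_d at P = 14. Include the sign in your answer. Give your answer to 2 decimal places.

-2.52

At P = 14, Q = 67.827.
dQ/dP = −0.18·843e^(−0.18P) = −0.18Q = -12.209.
ε = (dQ/dP)(P/Q) = (-12.209)(14/67.827).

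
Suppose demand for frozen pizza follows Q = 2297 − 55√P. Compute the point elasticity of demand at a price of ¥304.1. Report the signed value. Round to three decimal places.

At P = 304.1, Q = 1337.885.
dQ/dP = −55/(2√P) = -1.577.
ε = (dQ/dP)(P/Q) = (-1.577)(304.1/1337.885).

-0.358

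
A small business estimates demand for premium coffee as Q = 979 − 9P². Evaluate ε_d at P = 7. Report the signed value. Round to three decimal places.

At P = 7, Q = 538.
dQ/dP = −18P = -126.
ε = (dQ/dP)(P/Q) = (-126)(7/538).
|ε| > 1, so demand is elastic at this price.

-1.639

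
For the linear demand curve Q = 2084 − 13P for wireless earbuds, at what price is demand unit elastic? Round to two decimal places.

For linear demand Q = a − bP, ε = −bP/(a − bP). |ε| = 1 when bP = a − bP, i.e. P = a/(2b).
P = 2084/(2·13) = 2084/26 = 80.1538.

80.15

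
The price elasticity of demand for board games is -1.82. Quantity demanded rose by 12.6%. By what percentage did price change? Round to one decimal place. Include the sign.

-6.9%

%ΔP ≈ %ΔQ / ε = (12.6%)/(-1.82) = -6.92%.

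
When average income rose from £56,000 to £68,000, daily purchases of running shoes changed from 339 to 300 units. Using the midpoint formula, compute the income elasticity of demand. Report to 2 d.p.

-0.63

ΔQ = -39, ΔI = 12000. Midpoints: Ī = 62,000, Q̄ = 319.5.
ε_I = (ΔQ/ΔI)(Ī/Q̄) = (-39/12000)(62000/319.5).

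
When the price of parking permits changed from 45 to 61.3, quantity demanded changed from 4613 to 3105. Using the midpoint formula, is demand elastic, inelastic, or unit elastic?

elastic

Arc ε ≈ -1.274.
|ε| = 1.27 > 1.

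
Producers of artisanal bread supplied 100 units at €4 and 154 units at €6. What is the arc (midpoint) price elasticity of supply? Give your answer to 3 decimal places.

1.063

ΔQ = 154 − 100 = 54; ΔP = 6 − 4 = 2.
Midpoints: P̄ = 5.00, Q̄ = 127.0.
ε_s = (ΔQ/ΔP)(P̄/Q̄) = (54/2)(5.00/127.0).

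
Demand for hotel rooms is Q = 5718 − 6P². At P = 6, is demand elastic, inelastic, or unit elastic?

inelastic

Q = 5502, dQ/dP = -72.
ε = (dQ/dP)(P/Q) ≈ -0.079.
|ε| = 0.08 < 1.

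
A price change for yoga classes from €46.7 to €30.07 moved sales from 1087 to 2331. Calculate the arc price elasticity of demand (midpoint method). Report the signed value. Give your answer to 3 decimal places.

-1.680

ΔQ = 2331 − 1087 = 1244; ΔP = 30.07 − 46.7 = -16.63.
Midpoints: P̄ = 38.39, Q̄ = 1709.0.
ε = (ΔQ/ΔP)(P̄/Q̄) = (1244/-16.63)(38.39/1709.0).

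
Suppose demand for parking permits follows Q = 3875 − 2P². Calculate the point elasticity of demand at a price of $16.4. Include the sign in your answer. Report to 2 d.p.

-0.32

At P = 16.4, Q = 3337.080.
dQ/dP = −4P = -65.600.
ε = (dQ/dP)(P/Q) = (-65.600)(16.4/3337.080).
|ε| < 1, so demand is inelastic at this price.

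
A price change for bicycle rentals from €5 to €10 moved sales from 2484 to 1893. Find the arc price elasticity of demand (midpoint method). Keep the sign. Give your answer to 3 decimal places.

-0.405

ΔQ = 1893 − 2484 = -591; ΔP = 10 − 5 = 5.
Midpoints: P̄ = 7.50, Q̄ = 2188.5.
ε = (ΔQ/ΔP)(P̄/Q̄) = (-591/5)(7.50/2188.5).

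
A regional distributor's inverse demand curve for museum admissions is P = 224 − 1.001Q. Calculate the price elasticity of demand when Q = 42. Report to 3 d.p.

-4.328

At Q = 42, P = 224 − 1.001(42) = 181.96.
dP/dQ = −1.001, so dQ/dP = 1/(−1.001) = -0.999.
ε = (dQ/dP)(P/Q) = (-0.999)(181.96/42).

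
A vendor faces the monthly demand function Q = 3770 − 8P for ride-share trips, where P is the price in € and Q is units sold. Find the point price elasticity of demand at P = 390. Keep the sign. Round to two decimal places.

-4.80

At P = 390, Q = 650.
dQ/dP = −8.
ε = (dQ/dP)(P/Q) = (-8)(390/650).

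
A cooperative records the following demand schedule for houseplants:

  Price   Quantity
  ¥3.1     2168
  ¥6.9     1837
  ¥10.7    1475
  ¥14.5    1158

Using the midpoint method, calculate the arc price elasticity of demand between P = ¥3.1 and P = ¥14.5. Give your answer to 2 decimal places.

-0.47

At P = 3.1, Q = 2168; at P = 14.5, Q = 1158.
ΔQ = -1010, ΔP = 11.4. Midpoints: P̄ = 8.80, Q̄ = 1663.0.
ε = (ΔQ/ΔP)(P̄/Q̄) = (-1010/11.4)(8.80/1663.0).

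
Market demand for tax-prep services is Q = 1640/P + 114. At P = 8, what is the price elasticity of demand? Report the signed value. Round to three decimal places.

At P = 8, Q = 319.
dQ/dP = −1640/P² = -25.625.
ε = (dQ/dP)(P/Q) = (-25.625)(8/319).

-0.643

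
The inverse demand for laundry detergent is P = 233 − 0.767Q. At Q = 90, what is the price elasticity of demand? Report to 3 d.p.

At Q = 90, P = 233 − 0.767(90) = 163.97.
dP/dQ = −0.767, so dQ/dP = 1/(−0.767) = -1.304.
ε = (dQ/dP)(P/Q) = (-1.304)(163.97/90).

-2.375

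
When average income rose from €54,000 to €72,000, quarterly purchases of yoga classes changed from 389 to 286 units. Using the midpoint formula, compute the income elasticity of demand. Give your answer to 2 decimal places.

-1.07

ΔQ = -103, ΔI = 18000. Midpoints: Ī = 63,000, Q̄ = 337.5.
ε_I = (ΔQ/ΔI)(Ī/Q̄) = (-103/18000)(63000/337.5).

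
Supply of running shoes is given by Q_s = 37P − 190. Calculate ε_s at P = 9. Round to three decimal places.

2.329

At P = 9, Q_s = 143.
dQ_s/dP = 37.
ε_s = (dQ_s/dP)(P/Q_s) = (37)(9/143).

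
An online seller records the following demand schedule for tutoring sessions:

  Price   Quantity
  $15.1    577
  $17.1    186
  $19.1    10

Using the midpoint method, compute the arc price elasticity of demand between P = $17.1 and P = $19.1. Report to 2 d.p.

At P = 17.1, Q = 186; at P = 19.1, Q = 10.
ΔQ = -176, ΔP = 2.0. Midpoints: P̄ = 18.10, Q̄ = 98.0.
ε = (ΔQ/ΔP)(P̄/Q̄) = (-176/2.0)(18.10/98.0).

-16.25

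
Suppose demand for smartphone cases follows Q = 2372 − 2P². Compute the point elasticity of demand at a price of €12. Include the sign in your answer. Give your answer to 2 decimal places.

At P = 12, Q = 2084.
dQ/dP = −4P = -48.
ε = (dQ/dP)(P/Q) = (-48)(12/2084).

-0.28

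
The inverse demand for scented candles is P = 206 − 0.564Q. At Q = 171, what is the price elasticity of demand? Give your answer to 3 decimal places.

At Q = 171, P = 206 − 0.564(171) = 109.56.
dP/dQ = −0.564, so dQ/dP = 1/(−0.564) = -1.773.
ε = (dQ/dP)(P/Q) = (-1.773)(109.56/171).

-1.136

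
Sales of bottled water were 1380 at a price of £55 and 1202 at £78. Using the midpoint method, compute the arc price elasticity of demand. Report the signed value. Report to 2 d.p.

ΔQ = 1202 − 1380 = -178; ΔP = 78 − 55 = 23.
Midpoints: P̄ = 66.50, Q̄ = 1291.0.
ε = (ΔQ/ΔP)(P̄/Q̄) = (-178/23)(66.50/1291.0).

-0.40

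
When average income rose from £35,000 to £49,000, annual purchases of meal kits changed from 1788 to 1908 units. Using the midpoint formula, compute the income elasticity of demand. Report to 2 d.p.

0.19

ΔQ = 120, ΔI = 14000. Midpoints: Ī = 42,000, Q̄ = 1848.0.
ε_I = (ΔQ/ΔI)(Ī/Q̄) = (120/14000)(42000/1848.0).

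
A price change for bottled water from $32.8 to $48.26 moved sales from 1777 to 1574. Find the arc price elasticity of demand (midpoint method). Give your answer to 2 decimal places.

-0.32

ΔQ = 1574 − 1777 = -203; ΔP = 48.26 − 32.8 = 15.46.
Midpoints: P̄ = 40.53, Q̄ = 1675.5.
ε = (ΔQ/ΔP)(P̄/Q̄) = (-203/15.46)(40.53/1675.5).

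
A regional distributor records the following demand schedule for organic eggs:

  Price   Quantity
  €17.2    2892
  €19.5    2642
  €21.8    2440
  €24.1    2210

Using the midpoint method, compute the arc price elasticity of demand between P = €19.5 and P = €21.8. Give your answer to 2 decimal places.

-0.71

At P = 19.5, Q = 2642; at P = 21.8, Q = 2440.
ΔQ = -202, ΔP = 2.3. Midpoints: P̄ = 20.65, Q̄ = 2541.0.
ε = (ΔQ/ΔP)(P̄/Q̄) = (-202/2.3)(20.65/2541.0).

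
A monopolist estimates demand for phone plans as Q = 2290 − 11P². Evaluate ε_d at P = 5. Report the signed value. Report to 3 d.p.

-0.273

At P = 5, Q = 2015.
dQ/dP = −22P = -110.
ε = (dQ/dP)(P/Q) = (-110)(5/2015).
|ε| < 1, so demand is inelastic at this price.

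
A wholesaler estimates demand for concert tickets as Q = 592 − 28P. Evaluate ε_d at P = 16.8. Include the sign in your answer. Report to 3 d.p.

-3.868

At P = 16.8, Q = 121.600.
dQ/dP = −28.
ε = (dQ/dP)(P/Q) = (-28)(16.8/121.600).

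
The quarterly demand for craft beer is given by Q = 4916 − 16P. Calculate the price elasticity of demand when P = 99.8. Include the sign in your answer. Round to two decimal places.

At P = 99.8, Q = 3319.200.
dQ/dP = −16.
ε = (dQ/dP)(P/Q) = (-16)(99.8/3319.200).
|ε| < 1, so demand is inelastic at this price.

-0.48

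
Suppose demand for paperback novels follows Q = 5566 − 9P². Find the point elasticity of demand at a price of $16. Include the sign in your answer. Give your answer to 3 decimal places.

-1.413

At P = 16, Q = 3262.
dQ/dP = −18P = -288.
ε = (dQ/dP)(P/Q) = (-288)(16/3262).
|ε| > 1, so demand is elastic at this price.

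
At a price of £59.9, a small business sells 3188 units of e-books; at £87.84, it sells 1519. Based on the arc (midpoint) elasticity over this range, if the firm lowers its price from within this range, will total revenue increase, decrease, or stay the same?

Arc ε = (-1669/27.94)(73.87/2353.5) ≈ -1.875.
|ε| = 1.87 > 1, so demand is elastic. A price cut therefore raises total revenue.

increase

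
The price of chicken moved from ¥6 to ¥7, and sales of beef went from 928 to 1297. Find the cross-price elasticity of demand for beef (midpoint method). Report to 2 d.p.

2.16

ΔQ_x = 1297 − 928 = 369; ΔP_y = 7 − 6 = 1.
Midpoints: P̄_y = 6.50, Q̄_x = 1112.5.
ε_xy = (ΔQ_x/ΔP_y)(P̄_y/Q̄_x) = (369/1)(6.50/1112.5).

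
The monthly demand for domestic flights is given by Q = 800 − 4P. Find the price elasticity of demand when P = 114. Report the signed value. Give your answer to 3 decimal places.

-1.326

At P = 114, Q = 344.
dQ/dP = −4.
ε = (dQ/dP)(P/Q) = (-4)(114/344).
|ε| > 1, so demand is elastic at this price.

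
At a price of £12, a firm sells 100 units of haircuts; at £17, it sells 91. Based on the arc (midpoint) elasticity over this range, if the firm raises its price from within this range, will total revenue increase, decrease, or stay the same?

increase

Arc ε = (-9/5)(14.50/95.5) ≈ -0.273.
|ε| = 0.27 < 1, so demand is inelastic. A price rise therefore raises total revenue.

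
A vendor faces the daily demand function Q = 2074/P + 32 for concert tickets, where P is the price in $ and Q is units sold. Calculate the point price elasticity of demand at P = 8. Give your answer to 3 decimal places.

At P = 8, Q = 291.250.
dQ/dP = −2074/P² = -32.406.
ε = (dQ/dP)(P/Q) = (-32.406)(8/291.250).
|ε| < 1, so demand is inelastic at this price.

-0.890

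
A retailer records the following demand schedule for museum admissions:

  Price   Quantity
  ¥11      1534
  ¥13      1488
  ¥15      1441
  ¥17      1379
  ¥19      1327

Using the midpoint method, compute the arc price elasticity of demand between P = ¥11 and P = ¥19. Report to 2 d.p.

-0.27

At P = 11, Q = 1534; at P = 19, Q = 1327.
ΔQ = -207, ΔP = 8. Midpoints: P̄ = 15.00, Q̄ = 1430.5.
ε = (ΔQ/ΔP)(P̄/Q̄) = (-207/8)(15.00/1430.5).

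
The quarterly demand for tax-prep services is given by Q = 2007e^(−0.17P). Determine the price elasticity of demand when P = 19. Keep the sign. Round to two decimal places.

At P = 19, Q = 79.392.
dQ/dP = −0.17·2007e^(−0.17P) = −0.17Q = -13.497.
ε = (dQ/dP)(P/Q) = (-13.497)(19/79.392).

-3.23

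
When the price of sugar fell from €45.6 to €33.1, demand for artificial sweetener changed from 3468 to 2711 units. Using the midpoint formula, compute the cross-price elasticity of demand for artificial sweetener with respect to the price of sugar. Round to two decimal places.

ΔQ_x = 2711 − 3468 = -757; ΔP_y = 33.1 − 45.6 = -12.5.
Midpoints: P̄_y = 39.35, Q̄_x = 3089.5.
ε_xy = (ΔQ_x/ΔP_y)(P̄_y/Q̄_x) = (-757/-12.5)(39.35/3089.5).
ε_xy > 0, so the goods are substitutes.

0.77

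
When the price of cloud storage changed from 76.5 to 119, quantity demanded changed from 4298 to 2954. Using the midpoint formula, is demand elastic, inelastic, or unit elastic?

Arc ε ≈ -0.853.
|ε| = 0.85 < 1.

inelastic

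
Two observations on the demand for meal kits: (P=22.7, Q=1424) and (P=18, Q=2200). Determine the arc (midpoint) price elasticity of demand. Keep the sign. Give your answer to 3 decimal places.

-1.854

ΔQ = 2200 − 1424 = 776; ΔP = 18 − 22.7 = -4.7.
Midpoints: P̄ = 20.35, Q̄ = 1812.0.
ε = (ΔQ/ΔP)(P̄/Q̄) = (776/-4.7)(20.35/1812.0).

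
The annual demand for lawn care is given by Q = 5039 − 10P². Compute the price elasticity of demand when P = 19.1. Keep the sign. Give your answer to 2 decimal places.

-5.25

At P = 19.1, Q = 1390.900.
dQ/dP = −20P = -382.
ε = (dQ/dP)(P/Q) = (-382)(19.1/1390.900).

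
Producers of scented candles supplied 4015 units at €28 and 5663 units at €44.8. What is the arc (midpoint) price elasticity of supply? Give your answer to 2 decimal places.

ΔQ = 5663 − 4015 = 1648; ΔP = 44.8 − 28 = 16.8.
Midpoints: P̄ = 36.40, Q̄ = 4839.0.
ε_s = (ΔQ/ΔP)(P̄/Q̄) = (1648/16.8)(36.40/4839.0).

0.74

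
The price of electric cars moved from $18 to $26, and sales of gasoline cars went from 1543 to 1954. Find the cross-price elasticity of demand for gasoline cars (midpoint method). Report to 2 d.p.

0.65

ΔQ_x = 1954 − 1543 = 411; ΔP_y = 26 − 18 = 8.
Midpoints: P̄_y = 22.00, Q̄_x = 1748.5.
ε_xy = (ΔQ_x/ΔP_y)(P̄_y/Q̄_x) = (411/8)(22.00/1748.5).
ε_xy > 0, so the goods are substitutes.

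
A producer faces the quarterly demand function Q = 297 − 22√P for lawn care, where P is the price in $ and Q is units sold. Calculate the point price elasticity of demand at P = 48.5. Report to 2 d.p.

At P = 48.5, Q = 143.788.
dQ/dP = −22/(2√P) = -1.580.
ε = (dQ/dP)(P/Q) = (-1.580)(48.5/143.788).

-0.53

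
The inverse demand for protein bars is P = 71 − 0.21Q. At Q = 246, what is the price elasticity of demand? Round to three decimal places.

-0.374

At Q = 246, P = 71 − 0.21(246) = 19.34.
dP/dQ = −0.21, so dQ/dP = 1/(−0.21) = -4.762.
ε = (dQ/dP)(P/Q) = (-4.762)(19.34/246).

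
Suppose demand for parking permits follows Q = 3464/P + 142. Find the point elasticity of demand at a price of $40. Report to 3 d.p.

-0.379

At P = 40, Q = 228.600.
dQ/dP = −3464/P² = -2.165.
ε = (dQ/dP)(P/Q) = (-2.165)(40/228.600).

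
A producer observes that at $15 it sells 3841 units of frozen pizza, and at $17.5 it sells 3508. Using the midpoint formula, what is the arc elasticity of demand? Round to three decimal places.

-0.589

ΔQ = 3508 − 3841 = -333; ΔP = 17.5 − 15 = 2.5.
Midpoints: P̄ = 16.25, Q̄ = 3674.5.
ε = (ΔQ/ΔP)(P̄/Q̄) = (-333/2.5)(16.25/3674.5).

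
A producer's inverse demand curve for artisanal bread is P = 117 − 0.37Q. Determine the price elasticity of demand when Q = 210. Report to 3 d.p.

-0.506

At Q = 210, P = 117 − 0.37(210) = 39.30.
dP/dQ = −0.37, so dQ/dP = 1/(−0.37) = -2.703.
ε = (dQ/dP)(P/Q) = (-2.703)(39.30/210).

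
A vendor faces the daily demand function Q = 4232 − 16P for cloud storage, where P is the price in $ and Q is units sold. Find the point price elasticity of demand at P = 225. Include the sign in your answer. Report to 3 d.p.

-5.696

At P = 225, Q = 632.
dQ/dP = −16.
ε = (dQ/dP)(P/Q) = (-16)(225/632).
|ε| > 1, so demand is elastic at this price.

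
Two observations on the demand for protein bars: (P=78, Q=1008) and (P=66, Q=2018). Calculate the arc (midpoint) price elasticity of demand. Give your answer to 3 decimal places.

-4.005

ΔQ = 2018 − 1008 = 1010; ΔP = 66 − 78 = -12.
Midpoints: P̄ = 72.00, Q̄ = 1513.0.
ε = (ΔQ/ΔP)(P̄/Q̄) = (1010/-12)(72.00/1513.0).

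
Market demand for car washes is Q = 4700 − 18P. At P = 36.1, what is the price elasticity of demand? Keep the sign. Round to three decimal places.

At P = 36.1, Q = 4050.200.
dQ/dP = −18.
ε = (dQ/dP)(P/Q) = (-18)(36.1/4050.200).
|ε| < 1, so demand is inelastic at this price.

-0.160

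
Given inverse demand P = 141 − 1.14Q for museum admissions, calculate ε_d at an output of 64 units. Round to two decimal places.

At Q = 64, P = 141 − 1.14(64) = 68.04.
dP/dQ = −1.14, so dQ/dP = 1/(−1.14) = -0.877.
ε = (dQ/dP)(P/Q) = (-0.877)(68.04/64).

-0.93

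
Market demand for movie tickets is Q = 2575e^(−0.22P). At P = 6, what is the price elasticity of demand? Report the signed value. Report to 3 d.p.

-1.320

At P = 6, Q = 687.873.
dQ/dP = −0.22·2575e^(−0.22P) = −0.22Q = -151.332.
ε = (dQ/dP)(P/Q) = (-151.332)(6/687.873).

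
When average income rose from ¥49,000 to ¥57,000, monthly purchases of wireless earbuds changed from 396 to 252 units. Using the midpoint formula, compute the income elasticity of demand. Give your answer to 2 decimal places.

-2.94

ΔQ = -144, ΔI = 8000. Midpoints: Ī = 53,000, Q̄ = 324.0.
ε_I = (ΔQ/ΔI)(Ī/Q̄) = (-144/8000)(53000/324.0).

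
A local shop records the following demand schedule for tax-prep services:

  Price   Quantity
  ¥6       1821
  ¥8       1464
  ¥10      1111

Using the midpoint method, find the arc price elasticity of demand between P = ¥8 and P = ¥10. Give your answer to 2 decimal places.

At P = 8, Q = 1464; at P = 10, Q = 1111.
ΔQ = -353, ΔP = 2. Midpoints: P̄ = 9.00, Q̄ = 1287.5.
ε = (ΔQ/ΔP)(P̄/Q̄) = (-353/2)(9.00/1287.5).

-1.23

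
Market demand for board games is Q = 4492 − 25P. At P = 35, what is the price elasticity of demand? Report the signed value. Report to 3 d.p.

-0.242

At P = 35, Q = 3617.
dQ/dP = −25.
ε = (dQ/dP)(P/Q) = (-25)(35/3617).
|ε| < 1, so demand is inelastic at this price.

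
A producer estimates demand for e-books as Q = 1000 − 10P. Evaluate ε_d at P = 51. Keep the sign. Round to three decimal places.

-1.041

At P = 51, Q = 490.
dQ/dP = −10.
ε = (dQ/dP)(P/Q) = (-10)(51/490).
|ε| > 1, so demand is elastic at this price.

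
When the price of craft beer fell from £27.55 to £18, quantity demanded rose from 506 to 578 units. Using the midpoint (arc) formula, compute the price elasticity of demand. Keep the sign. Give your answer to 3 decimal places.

ΔQ = 578 − 506 = 72; ΔP = 18 − 27.55 = -9.55.
Midpoints: P̄ = 22.77, Q̄ = 542.0.
ε = (ΔQ/ΔP)(P̄/Q̄) = (72/-9.55)(22.77/542.0).

-0.317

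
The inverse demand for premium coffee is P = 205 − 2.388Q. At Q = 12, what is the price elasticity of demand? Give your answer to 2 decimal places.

-6.15

At Q = 12, P = 205 − 2.388(12) = 176.34.
dP/dQ = −2.388, so dQ/dP = 1/(−2.388) = -0.419.
ε = (dQ/dP)(P/Q) = (-0.419)(176.34/12).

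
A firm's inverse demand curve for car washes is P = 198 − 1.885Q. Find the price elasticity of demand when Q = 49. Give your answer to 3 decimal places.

At Q = 49, P = 198 − 1.885(49) = 105.64.
dP/dQ = −1.885, so dQ/dP = 1/(−1.885) = -0.531.
ε = (dQ/dP)(P/Q) = (-0.531)(105.64/49).

-1.144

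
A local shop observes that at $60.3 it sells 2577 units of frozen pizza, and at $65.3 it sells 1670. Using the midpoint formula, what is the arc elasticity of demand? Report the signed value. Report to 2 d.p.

-5.36

ΔQ = 1670 − 2577 = -907; ΔP = 65.3 − 60.3 = 5.
Midpoints: P̄ = 62.80, Q̄ = 2123.5.
ε = (ΔQ/ΔP)(P̄/Q̄) = (-907/5)(62.80/2123.5).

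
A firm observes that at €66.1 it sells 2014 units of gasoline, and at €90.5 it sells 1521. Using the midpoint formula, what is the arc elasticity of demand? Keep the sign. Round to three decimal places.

ΔQ = 1521 − 2014 = -493; ΔP = 90.5 − 66.1 = 24.4.
Midpoints: P̄ = 78.30, Q̄ = 1767.5.
ε = (ΔQ/ΔP)(P̄/Q̄) = (-493/24.4)(78.30/1767.5).

-0.895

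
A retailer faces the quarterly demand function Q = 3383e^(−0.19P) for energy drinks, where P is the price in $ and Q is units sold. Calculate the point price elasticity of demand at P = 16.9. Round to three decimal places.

-3.211

At P = 16.9, Q = 136.390.
dQ/dP = −0.19·3383e^(−0.19P) = −0.19Q = -25.914.
ε = (dQ/dP)(P/Q) = (-25.914)(16.9/136.390).
|ε| > 1, so demand is elastic at this price.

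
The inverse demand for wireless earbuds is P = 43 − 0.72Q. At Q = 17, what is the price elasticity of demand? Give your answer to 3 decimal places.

At Q = 17, P = 43 − 0.72(17) = 30.76.
dP/dQ = −0.72, so dQ/dP = 1/(−0.72) = -1.389.
ε = (dQ/dP)(P/Q) = (-1.389)(30.76/17).

-2.513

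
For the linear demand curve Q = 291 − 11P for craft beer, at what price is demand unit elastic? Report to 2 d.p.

13.23

For linear demand Q = a − bP, ε = −bP/(a − bP). |ε| = 1 when bP = a − bP, i.e. P = a/(2b).
P = 291/(2·11) = 291/22 = 13.2273.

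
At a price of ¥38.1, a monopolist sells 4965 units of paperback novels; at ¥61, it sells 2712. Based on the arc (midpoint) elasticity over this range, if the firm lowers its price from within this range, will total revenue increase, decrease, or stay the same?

Arc ε = (-2253/22.9)(49.55/3838.5) ≈ -1.270.
|ε| = 1.27 > 1, so demand is elastic. A price cut therefore raises total revenue.

increase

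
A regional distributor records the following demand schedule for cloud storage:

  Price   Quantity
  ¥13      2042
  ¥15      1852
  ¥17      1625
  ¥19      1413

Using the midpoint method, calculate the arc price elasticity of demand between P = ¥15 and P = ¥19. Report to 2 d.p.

At P = 15, Q = 1852; at P = 19, Q = 1413.
ΔQ = -439, ΔP = 4. Midpoints: P̄ = 17.00, Q̄ = 1632.5.
ε = (ΔQ/ΔP)(P̄/Q̄) = (-439/4)(17.00/1632.5).

-1.14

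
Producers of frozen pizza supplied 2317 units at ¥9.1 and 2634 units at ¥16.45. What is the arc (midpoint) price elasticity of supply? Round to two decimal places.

0.22

ΔQ = 2634 − 2317 = 317; ΔP = 16.45 − 9.1 = 7.35.
Midpoints: P̄ = 12.77, Q̄ = 2475.5.
ε_s = (ΔQ/ΔP)(P̄/Q̄) = (317/7.35)(12.77/2475.5).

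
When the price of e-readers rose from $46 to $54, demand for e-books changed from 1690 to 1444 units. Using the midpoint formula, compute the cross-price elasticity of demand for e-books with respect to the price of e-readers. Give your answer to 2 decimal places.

-0.98

ΔQ_x = 1444 − 1690 = -246; ΔP_y = 54 − 46 = 8.
Midpoints: P̄_y = 50.00, Q̄_x = 1567.0.
ε_xy = (ΔQ_x/ΔP_y)(P̄_y/Q̄_x) = (-246/8)(50.00/1567.0).
ε_xy < 0, so the goods are complements.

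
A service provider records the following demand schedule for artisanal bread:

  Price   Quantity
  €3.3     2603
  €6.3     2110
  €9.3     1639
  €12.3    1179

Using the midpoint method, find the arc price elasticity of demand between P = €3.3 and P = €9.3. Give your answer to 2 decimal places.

-0.48

At P = 3.3, Q = 2603; at P = 9.3, Q = 1639.
ΔQ = -964, ΔP = 6.0. Midpoints: P̄ = 6.30, Q̄ = 2121.0.
ε = (ΔQ/ΔP)(P̄/Q̄) = (-964/6.0)(6.30/2121.0).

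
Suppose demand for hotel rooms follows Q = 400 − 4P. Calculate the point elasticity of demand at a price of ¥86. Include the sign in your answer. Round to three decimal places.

-6.143

At P = 86, Q = 56.
dQ/dP = −4.
ε = (dQ/dP)(P/Q) = (-4)(86/56).
|ε| > 1, so demand is elastic at this price.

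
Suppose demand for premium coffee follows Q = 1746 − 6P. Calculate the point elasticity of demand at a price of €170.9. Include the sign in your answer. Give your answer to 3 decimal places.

At P = 170.9, Q = 720.600.
dQ/dP = −6.
ε = (dQ/dP)(P/Q) = (-6)(170.9/720.600).

-1.423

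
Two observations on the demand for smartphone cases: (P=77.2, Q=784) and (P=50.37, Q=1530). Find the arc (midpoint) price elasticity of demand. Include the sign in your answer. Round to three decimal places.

ΔQ = 1530 − 784 = 746; ΔP = 50.37 − 77.2 = -26.83.
Midpoints: P̄ = 63.78, Q̄ = 1157.0.
ε = (ΔQ/ΔP)(P̄/Q̄) = (746/-26.83)(63.78/1157.0).

-1.533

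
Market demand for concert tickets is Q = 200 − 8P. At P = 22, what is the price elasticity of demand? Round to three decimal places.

At P = 22, Q = 24.
dQ/dP = −8.
ε = (dQ/dP)(P/Q) = (-8)(22/24).
|ε| > 1, so demand is elastic at this price.

-7.333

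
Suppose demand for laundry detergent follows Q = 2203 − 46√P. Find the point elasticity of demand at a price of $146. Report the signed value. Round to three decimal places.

At P = 146, Q = 1647.180.
dQ/dP = −46/(2√P) = -1.903.
ε = (dQ/dP)(P/Q) = (-1.903)(146/1647.180).
|ε| < 1, so demand is inelastic at this price.

-0.169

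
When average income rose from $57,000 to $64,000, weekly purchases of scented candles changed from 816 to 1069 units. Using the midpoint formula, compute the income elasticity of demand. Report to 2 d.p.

2.32

ΔQ = 253, ΔI = 7000. Midpoints: Ī = 60,500, Q̄ = 942.5.
ε_I = (ΔQ/ΔI)(Ī/Q̄) = (253/7000)(60500/942.5).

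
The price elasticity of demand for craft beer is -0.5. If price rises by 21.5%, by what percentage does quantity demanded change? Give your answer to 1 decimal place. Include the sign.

%ΔQ ≈ ε × %ΔP = (-0.5)(21.5%) = -10.75%.

-10.8%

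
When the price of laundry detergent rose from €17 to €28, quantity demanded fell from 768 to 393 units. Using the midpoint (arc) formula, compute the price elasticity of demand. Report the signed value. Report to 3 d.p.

ΔQ = 393 − 768 = -375; ΔP = 28 − 17 = 11.
Midpoints: P̄ = 22.50, Q̄ = 580.5.
ε = (ΔQ/ΔP)(P̄/Q̄) = (-375/11)(22.50/580.5).

-1.321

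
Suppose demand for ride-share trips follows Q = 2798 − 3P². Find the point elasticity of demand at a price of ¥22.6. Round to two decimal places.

At P = 22.6, Q = 1265.720.
dQ/dP = −6P = -135.600.
ε = (dQ/dP)(P/Q) = (-135.600)(22.6/1265.720).

-2.42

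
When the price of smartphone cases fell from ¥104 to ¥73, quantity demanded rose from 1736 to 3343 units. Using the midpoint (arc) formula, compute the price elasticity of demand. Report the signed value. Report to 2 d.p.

ΔQ = 3343 − 1736 = 1607; ΔP = 73 − 104 = -31.
Midpoints: P̄ = 88.50, Q̄ = 2539.5.
ε = (ΔQ/ΔP)(P̄/Q̄) = (1607/-31)(88.50/2539.5).

-1.81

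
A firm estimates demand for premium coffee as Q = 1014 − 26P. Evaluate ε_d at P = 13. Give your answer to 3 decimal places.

-0.500

At P = 13, Q = 676.
dQ/dP = −26.
ε = (dQ/dP)(P/Q) = (-26)(13/676).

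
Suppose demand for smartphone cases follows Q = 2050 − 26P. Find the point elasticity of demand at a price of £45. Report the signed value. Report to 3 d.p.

-1.330

At P = 45, Q = 880.
dQ/dP = −26.
ε = (dQ/dP)(P/Q) = (-26)(45/880).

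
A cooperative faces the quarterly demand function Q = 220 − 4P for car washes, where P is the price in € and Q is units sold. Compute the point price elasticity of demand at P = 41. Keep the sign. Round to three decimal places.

At P = 41, Q = 56.
dQ/dP = −4.
ε = (dQ/dP)(P/Q) = (-4)(41/56).
|ε| > 1, so demand is elastic at this price.

-2.929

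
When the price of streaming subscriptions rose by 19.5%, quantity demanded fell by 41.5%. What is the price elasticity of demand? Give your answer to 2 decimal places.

-2.13

ε = %ΔQ / %ΔP = (-41.5)/(19.5) = -2.128.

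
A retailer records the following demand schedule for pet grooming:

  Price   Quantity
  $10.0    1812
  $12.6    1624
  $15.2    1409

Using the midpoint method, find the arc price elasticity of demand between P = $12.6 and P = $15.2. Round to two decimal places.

-0.76

At P = 12.6, Q = 1624; at P = 15.2, Q = 1409.
ΔQ = -215, ΔP = 2.6. Midpoints: P̄ = 13.90, Q̄ = 1516.5.
ε = (ΔQ/ΔP)(P̄/Q̄) = (-215/2.6)(13.90/1516.5).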